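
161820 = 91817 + 70003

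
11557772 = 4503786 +7053986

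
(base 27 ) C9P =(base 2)10001100111000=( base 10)9016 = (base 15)2a11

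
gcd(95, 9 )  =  1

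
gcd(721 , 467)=1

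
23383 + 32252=55635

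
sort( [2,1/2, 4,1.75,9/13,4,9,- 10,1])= [ - 10,1/2,9/13,1,1.75,2, 4,4,9] 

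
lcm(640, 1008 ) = 40320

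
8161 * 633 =5165913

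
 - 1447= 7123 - 8570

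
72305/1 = 72305 = 72305.00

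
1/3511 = 1/3511 = 0.00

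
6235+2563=8798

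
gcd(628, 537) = 1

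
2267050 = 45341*50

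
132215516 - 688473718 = - 556258202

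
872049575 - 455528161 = 416521414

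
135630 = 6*22605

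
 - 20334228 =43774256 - 64108484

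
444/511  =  444/511  =  0.87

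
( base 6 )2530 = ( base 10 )630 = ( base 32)jm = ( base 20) 1BA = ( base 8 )1166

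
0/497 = 0 = 0.00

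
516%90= 66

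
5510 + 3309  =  8819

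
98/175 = 14/25= 0.56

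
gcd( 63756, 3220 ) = 644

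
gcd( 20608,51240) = 56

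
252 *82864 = 20881728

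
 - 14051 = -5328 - 8723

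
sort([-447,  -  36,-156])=[ - 447, - 156, - 36]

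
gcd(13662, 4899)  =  69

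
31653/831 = 10551/277 = 38.09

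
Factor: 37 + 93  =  130= 2^1*5^1*13^1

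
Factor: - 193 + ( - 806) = -3^3*37^1 = - 999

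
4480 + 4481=8961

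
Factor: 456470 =2^1*5^1 * 7^1*6521^1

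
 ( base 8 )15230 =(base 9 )10304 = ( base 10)6808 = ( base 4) 1222120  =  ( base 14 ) 26a4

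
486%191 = 104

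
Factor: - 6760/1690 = -4  =  - 2^2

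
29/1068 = 29/1068 =0.03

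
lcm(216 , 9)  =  216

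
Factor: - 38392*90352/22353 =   -  3468793984/22353 = -2^7*3^ ( - 1 ) *4799^1*5647^1*7451^( - 1 ) 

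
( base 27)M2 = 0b1001010100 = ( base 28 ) L8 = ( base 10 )596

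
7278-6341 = 937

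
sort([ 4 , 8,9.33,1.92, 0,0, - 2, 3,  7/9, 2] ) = [-2, 0, 0,7/9,1.92, 2, 3,4, 8,9.33 ] 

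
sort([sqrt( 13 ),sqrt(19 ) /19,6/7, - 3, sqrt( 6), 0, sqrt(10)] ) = [ - 3  ,  0,sqrt( 19)/19, 6/7, sqrt( 6 ), sqrt ( 10 ), sqrt(13 )]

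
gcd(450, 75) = 75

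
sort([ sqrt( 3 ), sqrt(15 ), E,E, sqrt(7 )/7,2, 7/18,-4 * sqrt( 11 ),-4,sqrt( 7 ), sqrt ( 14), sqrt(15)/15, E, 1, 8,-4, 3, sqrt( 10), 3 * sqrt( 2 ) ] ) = [-4*sqrt(11),-4,- 4, sqrt(15 )/15, sqrt(7 ) /7, 7/18,1, sqrt( 3 ), 2, sqrt( 7), E , E, E, 3,sqrt( 10 ),  sqrt(14 ),sqrt(15 ) , 3*sqrt( 2) , 8]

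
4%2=0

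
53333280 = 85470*624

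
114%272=114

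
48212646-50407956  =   - 2195310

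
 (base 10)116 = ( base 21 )5B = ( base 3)11022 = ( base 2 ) 1110100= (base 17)6e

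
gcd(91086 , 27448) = 94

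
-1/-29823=1/29823 = 0.00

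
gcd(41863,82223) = 1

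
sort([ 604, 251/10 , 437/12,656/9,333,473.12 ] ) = [ 251/10 , 437/12, 656/9, 333,473.12,604 ]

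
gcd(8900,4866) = 2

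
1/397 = 1/397=0.00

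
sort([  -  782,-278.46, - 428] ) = [-782, - 428, - 278.46 ] 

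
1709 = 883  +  826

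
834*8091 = 6747894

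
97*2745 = 266265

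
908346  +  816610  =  1724956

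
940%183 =25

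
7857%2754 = 2349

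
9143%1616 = 1063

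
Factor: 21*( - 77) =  - 3^1*7^2 * 11^1 = - 1617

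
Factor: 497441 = 7^1*179^1*397^1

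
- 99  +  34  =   - 65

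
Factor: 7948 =2^2*1987^1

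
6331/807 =7 + 682/807 = 7.85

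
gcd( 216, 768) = 24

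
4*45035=180140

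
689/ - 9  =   - 689/9 = - 76.56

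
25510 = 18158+7352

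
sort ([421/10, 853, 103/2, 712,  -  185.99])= [ - 185.99,421/10,103/2, 712,  853] 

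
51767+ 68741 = 120508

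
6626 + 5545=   12171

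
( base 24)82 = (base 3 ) 21012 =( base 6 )522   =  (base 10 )194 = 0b11000010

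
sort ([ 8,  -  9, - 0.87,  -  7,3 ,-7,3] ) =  [-9, - 7, - 7, -0.87,3, 3,  8]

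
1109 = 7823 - 6714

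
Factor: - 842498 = -2^1 * 19^1 * 22171^1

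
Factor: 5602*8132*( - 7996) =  - 2^5*19^1*107^1*1999^1*2801^1=- 364261490144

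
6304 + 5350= 11654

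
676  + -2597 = -1921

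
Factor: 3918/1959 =2 = 2^1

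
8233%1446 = 1003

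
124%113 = 11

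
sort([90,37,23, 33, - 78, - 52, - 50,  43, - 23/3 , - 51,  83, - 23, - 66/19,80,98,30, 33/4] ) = [ - 78, - 52, - 51, - 50, - 23, - 23/3, - 66/19,33/4, 23,30, 33,37,43,80,83,90, 98 ] 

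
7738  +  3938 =11676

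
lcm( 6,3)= 6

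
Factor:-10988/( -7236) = 41/27 = 3^( - 3 )*41^1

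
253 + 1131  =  1384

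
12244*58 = 710152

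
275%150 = 125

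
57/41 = 57/41 = 1.39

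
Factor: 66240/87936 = 345/458=2^ ( - 1)*3^1 *5^1*23^1*229^( - 1)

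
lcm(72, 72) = 72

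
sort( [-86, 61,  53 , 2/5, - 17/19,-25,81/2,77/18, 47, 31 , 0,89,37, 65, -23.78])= [ - 86, - 25,- 23.78, - 17/19, 0, 2/5,77/18,31 , 37,81/2,47, 53, 61,65,  89]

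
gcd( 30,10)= 10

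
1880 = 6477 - 4597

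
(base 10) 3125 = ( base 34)2NV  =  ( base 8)6065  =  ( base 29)3km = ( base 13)1565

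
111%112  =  111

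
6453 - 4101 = 2352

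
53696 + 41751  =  95447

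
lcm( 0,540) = 0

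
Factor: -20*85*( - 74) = 125800 = 2^3*  5^2*17^1*37^1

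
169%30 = 19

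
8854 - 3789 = 5065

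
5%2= 1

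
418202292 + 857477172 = 1275679464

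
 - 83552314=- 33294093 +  - 50258221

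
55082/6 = 27541/3 =9180.33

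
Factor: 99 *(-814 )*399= - 32153814 = -  2^1*3^3 * 7^1 *11^2*19^1*37^1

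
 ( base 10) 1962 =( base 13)B7C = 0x7AA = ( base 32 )1ta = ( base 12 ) 1176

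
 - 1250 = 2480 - 3730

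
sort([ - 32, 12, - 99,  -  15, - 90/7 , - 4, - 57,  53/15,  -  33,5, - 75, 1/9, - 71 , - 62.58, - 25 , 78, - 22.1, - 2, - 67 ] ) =[ - 99 , - 75, - 71, - 67, - 62.58, - 57,-33, - 32, - 25, - 22.1, - 15, - 90/7, - 4, - 2 , 1/9, 53/15, 5,  12, 78 ] 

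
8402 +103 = 8505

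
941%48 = 29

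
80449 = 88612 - 8163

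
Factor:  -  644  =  -2^2 * 7^1*23^1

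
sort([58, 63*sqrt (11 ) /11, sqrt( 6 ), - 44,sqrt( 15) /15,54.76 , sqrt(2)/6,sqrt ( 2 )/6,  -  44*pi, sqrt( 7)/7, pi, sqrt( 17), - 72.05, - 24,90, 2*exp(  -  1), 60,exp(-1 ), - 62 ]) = [ - 44*pi, - 72.05, - 62,- 44,  -  24,sqrt( 2) /6, sqrt( 2 ) /6,  sqrt(15) /15,  exp( - 1), sqrt (7) /7,2*exp( - 1), sqrt(6),  pi, sqrt ( 17 ),  63*sqrt(11)/11,  54.76,58,60, 90 ] 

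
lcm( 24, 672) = 672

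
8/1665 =8/1665 = 0.00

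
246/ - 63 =-82/21= - 3.90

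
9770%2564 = 2078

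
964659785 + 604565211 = 1569224996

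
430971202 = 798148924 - 367177722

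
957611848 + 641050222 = 1598662070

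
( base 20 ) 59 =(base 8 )155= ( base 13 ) 85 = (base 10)109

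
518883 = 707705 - 188822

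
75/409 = 75/409 = 0.18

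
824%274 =2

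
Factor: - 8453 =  - 79^1*107^1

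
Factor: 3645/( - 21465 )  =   - 9/53 = - 3^2*53^( - 1 )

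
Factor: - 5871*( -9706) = 2^1*3^1*19^1 * 23^1 * 103^1*211^1 = 56983926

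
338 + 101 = 439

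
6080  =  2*3040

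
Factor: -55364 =  -  2^2 * 13841^1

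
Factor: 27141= 3^1 * 83^1*109^1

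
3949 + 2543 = 6492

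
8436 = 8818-382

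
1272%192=120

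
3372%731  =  448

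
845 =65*13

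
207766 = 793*262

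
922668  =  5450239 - 4527571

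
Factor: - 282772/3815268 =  - 70693/953817 = - 3^( - 1)*7^1*349^(-1 )*911^(-1) *10099^1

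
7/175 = 1/25=0.04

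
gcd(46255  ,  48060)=5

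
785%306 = 173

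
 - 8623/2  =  -8623/2 = - 4311.50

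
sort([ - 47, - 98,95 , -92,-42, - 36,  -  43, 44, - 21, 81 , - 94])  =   [ - 98, - 94, - 92, - 47, - 43, - 42, - 36, - 21, 44,81, 95]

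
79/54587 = 79/54587=0.00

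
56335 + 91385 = 147720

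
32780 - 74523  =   - 41743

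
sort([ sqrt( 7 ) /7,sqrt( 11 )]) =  [ sqrt( 7 ) /7, sqrt(11 )] 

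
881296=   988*892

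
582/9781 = 582/9781 = 0.06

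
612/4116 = 51/343= 0.15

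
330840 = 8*41355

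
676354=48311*14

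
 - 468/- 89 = 468/89=5.26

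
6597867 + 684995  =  7282862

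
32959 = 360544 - 327585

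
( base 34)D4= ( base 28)FQ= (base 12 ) 312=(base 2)110111110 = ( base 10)446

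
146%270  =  146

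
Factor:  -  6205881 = - 3^1 * 11^1*89^1*2113^1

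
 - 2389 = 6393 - 8782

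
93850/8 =11731 + 1/4=11731.25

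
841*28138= 23664058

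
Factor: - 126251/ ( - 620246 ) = 2^( - 1)*11^( - 3 )*191^1*233^( - 1 )*661^1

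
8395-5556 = 2839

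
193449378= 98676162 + 94773216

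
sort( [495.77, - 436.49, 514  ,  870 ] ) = [ - 436.49,495.77,514, 870]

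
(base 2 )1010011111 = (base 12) 47b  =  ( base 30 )mb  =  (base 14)35d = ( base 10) 671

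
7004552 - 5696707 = 1307845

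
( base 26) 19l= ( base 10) 931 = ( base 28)157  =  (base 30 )111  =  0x3A3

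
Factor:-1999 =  - 1999^1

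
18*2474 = 44532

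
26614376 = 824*32299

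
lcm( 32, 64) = 64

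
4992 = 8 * 624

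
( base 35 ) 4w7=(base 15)1bbc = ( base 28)7j7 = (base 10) 6027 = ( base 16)178b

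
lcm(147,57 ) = 2793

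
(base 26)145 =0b1100010001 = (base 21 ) 1g8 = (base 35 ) mf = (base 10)785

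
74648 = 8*9331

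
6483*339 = 2197737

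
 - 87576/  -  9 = 29192/3 = 9730.67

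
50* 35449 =1772450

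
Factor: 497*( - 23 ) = -7^1 * 23^1 * 71^1 = - 11431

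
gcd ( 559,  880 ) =1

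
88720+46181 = 134901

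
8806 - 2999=5807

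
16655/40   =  3331/8=416.38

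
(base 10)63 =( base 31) 21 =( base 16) 3F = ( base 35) 1s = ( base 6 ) 143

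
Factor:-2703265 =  - 5^1*53^1*101^2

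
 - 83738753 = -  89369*937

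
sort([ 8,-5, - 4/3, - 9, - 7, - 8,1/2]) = [ - 9, - 8 ,-7, - 5, - 4/3, 1/2,8]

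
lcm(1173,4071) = 69207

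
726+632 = 1358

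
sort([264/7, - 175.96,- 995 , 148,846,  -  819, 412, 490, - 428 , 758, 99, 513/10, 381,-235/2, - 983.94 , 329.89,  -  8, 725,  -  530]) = [ - 995, - 983.94, - 819, - 530, - 428, - 175.96, -235/2 , - 8,264/7 , 513/10, 99,148, 329.89,  381, 412,490,725,758, 846]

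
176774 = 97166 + 79608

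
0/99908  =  0 = 0.00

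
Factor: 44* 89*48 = 187968 = 2^6*3^1*11^1*89^1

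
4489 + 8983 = 13472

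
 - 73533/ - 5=14706 + 3/5  =  14706.60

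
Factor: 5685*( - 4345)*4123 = -3^1*5^2*7^1*11^1*19^1*31^1 * 79^1*379^1 = - 101843562975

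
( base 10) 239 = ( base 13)155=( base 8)357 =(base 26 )95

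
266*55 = 14630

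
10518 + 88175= 98693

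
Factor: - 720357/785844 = -11/12 = - 2^(-2 )*3^( - 1)*11^1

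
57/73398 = 19/24466 = 0.00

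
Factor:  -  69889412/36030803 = - 2^2*17^( - 1 )*1223^ ( - 1)*1627^1*1733^(- 1)*10739^1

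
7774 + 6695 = 14469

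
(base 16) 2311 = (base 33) 881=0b10001100010001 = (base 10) 8977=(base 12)5241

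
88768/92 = 22192/23 = 964.87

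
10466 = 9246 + 1220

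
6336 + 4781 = 11117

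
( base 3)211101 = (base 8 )1134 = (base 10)604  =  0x25C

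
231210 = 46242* 5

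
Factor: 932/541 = 2^2*233^1*541^( - 1)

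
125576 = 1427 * 88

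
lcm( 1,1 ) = 1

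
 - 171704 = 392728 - 564432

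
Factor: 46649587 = 3121^1*14947^1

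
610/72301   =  610/72301  =  0.01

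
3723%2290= 1433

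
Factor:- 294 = -2^1*3^1*7^2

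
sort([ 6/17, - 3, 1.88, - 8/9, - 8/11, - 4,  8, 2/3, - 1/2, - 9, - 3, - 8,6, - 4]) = [ - 9,-8, - 4 ,  -  4, - 3, - 3, - 8/9, - 8/11,- 1/2, 6/17,2/3,  1.88, 6,8]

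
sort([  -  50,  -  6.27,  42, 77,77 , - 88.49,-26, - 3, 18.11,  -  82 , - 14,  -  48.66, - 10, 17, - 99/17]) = [- 88.49, - 82,-50,-48.66,-26,  -  14,  -  10, -6.27  ,-99/17,-3, 17 , 18.11,42, 77,77 ]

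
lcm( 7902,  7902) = 7902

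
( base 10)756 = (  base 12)530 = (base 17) 2a8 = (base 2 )1011110100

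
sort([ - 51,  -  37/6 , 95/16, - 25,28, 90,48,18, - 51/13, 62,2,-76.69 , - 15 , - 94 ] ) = [ - 94, - 76.69, - 51,- 25 ,-15 , - 37/6, - 51/13,  2,95/16, 18, 28, 48, 62,90 ]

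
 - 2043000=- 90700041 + 88657041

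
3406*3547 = 12081082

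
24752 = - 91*(-272)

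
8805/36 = 2935/12=244.58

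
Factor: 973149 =3^1* 227^1*1429^1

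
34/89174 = 17/44587 = 0.00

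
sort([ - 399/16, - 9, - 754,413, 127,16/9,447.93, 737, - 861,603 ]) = [ - 861, - 754, - 399/16,-9,16/9,127,  413,447.93,603, 737]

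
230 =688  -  458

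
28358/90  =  315 + 4/45 = 315.09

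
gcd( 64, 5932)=4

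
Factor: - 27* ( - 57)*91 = 3^4*7^1*13^1*19^1 = 140049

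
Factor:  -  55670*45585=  - 2^1 * 3^2 * 5^2 * 19^1*293^1*1013^1 = - 2537716950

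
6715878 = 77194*87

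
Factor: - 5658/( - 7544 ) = 3/4 =2^ ( - 2 )*3^1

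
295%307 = 295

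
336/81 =112/27 = 4.15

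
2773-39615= -36842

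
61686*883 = 54468738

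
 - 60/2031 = -20/677 = - 0.03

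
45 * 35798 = 1610910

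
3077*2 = 6154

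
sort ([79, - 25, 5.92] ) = [  -  25,5.92,  79]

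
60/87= 20/29 = 0.69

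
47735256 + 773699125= 821434381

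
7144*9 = 64296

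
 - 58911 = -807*73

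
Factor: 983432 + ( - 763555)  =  7^1*101^1*311^1 = 219877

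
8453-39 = 8414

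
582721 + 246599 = 829320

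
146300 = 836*175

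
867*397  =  344199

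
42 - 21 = 21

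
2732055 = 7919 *345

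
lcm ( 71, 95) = 6745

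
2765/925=2 +183/185 = 2.99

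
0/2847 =0 = 0.00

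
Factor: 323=17^1*19^1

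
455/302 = 455/302 =1.51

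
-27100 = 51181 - 78281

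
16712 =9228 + 7484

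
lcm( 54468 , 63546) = 381276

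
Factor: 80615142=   2^1*3^3*1492873^1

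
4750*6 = 28500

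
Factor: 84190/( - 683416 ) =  - 42095/341708 =- 2^( - 2)*5^1 * 8419^1* 85427^ ( - 1)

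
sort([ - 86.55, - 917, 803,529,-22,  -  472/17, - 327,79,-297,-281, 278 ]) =[-917,-327,-297, - 281,-86.55, - 472/17, -22,79,278,529,803 ]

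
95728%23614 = 1272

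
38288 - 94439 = - 56151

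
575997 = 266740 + 309257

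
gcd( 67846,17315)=1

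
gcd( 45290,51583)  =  7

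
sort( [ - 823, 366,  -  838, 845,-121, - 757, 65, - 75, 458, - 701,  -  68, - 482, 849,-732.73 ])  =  [ - 838, - 823,  -  757, - 732.73, - 701,-482 , - 121, - 75, - 68, 65, 366 , 458,  845,849 ] 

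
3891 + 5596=9487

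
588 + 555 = 1143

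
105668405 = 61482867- - 44185538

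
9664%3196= 76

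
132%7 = 6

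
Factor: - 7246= -2^1 *3623^1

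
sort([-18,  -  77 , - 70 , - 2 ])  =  [ - 77, - 70, - 18 , - 2]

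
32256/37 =871  +  29/37 =871.78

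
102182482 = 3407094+98775388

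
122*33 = 4026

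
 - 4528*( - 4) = 18112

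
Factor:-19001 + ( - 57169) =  - 2^1*3^1 *5^1 * 2539^1 = - 76170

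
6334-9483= - 3149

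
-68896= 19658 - 88554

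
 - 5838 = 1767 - 7605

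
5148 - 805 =4343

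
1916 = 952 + 964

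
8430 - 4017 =4413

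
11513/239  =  48 + 41/239 = 48.17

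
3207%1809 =1398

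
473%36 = 5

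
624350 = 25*24974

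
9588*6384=61209792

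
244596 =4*61149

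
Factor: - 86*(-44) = 2^3 *11^1*43^1 = 3784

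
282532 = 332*851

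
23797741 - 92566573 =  - 68768832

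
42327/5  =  42327/5 = 8465.40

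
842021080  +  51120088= 893141168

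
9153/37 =247  +  14/37 = 247.38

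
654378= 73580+580798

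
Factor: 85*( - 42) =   -  3570 = - 2^1 * 3^1 * 5^1 *7^1 * 17^1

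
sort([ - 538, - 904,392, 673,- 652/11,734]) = [-904,- 538,-652/11,392,673,734]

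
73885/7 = 10555  =  10555.00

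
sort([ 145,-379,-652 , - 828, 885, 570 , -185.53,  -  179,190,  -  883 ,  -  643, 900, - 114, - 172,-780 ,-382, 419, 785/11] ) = [ - 883, - 828,-780, - 652, - 643, - 382,-379, - 185.53,-179,-172, - 114, 785/11,145, 190,419, 570,885, 900] 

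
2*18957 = 37914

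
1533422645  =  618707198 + 914715447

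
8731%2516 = 1183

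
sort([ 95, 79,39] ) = [ 39, 79, 95]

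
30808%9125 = 3433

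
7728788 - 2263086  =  5465702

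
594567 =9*66063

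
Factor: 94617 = 3^2  *  10513^1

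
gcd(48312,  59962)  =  2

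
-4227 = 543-4770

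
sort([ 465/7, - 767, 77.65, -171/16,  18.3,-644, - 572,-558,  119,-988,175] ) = [ - 988, - 767 , - 644, - 572,-558, - 171/16, 18.3,465/7,77.65,119,  175]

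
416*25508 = 10611328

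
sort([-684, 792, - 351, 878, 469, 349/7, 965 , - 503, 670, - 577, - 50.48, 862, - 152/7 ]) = [ - 684 , - 577, - 503, - 351, - 50.48,- 152/7, 349/7,  469, 670, 792,862, 878,965]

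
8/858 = 4/429 = 0.01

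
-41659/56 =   -  41659/56 = - 743.91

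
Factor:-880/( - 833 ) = 2^4* 5^1*7^(  -  2 )*11^1 * 17^(- 1)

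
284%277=7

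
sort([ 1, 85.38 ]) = [ 1, 85.38]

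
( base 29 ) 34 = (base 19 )4f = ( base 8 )133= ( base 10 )91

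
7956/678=11 + 83/113 = 11.73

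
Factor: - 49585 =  - 5^1 * 47^1*211^1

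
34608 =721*48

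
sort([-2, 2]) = [  -  2,  2] 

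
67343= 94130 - 26787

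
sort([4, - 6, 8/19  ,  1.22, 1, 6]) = [ - 6, 8/19, 1, 1.22,4, 6 ] 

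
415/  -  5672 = -1 + 5257/5672 = - 0.07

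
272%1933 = 272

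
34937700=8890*3930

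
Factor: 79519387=17^1*163^1*28697^1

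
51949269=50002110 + 1947159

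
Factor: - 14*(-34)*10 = 4760   =  2^3*5^1*7^1*17^1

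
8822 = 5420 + 3402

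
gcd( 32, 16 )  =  16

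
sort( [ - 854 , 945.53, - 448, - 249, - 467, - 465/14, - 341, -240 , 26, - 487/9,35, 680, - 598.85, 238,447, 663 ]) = [  -  854, - 598.85, - 467, - 448,  -  341, - 249 , - 240, - 487/9 ,  -  465/14, 26, 35, 238, 447, 663, 680,  945.53]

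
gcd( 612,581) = 1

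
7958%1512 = 398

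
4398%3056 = 1342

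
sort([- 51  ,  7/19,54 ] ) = [-51,  7/19, 54 ] 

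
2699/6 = 2699/6 = 449.83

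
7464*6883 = 51374712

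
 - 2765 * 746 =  - 2062690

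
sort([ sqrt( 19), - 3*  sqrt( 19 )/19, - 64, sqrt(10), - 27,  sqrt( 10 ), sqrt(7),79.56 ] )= [ - 64, - 27, - 3*sqrt( 19 ) /19,sqrt(7),sqrt( 10 ),sqrt( 10) , sqrt( 19),79.56]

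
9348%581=52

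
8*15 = 120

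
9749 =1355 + 8394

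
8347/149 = 8347/149 = 56.02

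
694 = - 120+814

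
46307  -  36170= 10137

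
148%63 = 22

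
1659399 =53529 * 31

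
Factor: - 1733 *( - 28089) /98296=2^( - 3)*3^2  *11^( - 1 ) *1117^ ( - 1)*1733^1*3121^1 = 48678237/98296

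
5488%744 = 280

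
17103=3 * 5701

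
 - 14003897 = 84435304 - 98439201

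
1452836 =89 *16324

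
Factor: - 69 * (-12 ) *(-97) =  - 80316 = - 2^2*3^2*23^1*97^1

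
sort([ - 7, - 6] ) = [ - 7 ,-6] 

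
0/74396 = 0  =  0.00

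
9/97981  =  9/97981 = 0.00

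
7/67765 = 7/67765 = 0.00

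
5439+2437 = 7876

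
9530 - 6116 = 3414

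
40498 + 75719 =116217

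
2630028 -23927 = 2606101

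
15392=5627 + 9765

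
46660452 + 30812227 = 77472679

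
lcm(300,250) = 1500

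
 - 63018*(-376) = 23694768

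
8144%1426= 1014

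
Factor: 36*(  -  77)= - 2^2*3^2 * 7^1*11^1= - 2772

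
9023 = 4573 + 4450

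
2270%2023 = 247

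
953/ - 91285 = - 953/91285 = - 0.01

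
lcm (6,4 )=12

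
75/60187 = 75/60187 =0.00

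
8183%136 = 23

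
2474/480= 5+37/240 = 5.15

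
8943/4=2235 + 3/4 =2235.75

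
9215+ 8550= 17765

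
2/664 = 1/332 = 0.00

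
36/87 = 12/29 = 0.41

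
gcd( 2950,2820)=10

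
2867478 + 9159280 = 12026758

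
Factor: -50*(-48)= 2400 = 2^5*3^1*5^2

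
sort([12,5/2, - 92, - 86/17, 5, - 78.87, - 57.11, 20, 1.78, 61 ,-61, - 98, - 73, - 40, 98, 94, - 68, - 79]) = [ - 98, - 92 , - 79, - 78.87, - 73, - 68 , - 61, - 57.11, - 40, - 86/17, 1.78 , 5/2,5,12, 20, 61,  94,98]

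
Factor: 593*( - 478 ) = - 2^1*239^1*593^1 = - 283454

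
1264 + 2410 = 3674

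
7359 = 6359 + 1000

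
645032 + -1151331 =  - 506299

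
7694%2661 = 2372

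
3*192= 576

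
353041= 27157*13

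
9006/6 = 1501 = 1501.00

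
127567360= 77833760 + 49733600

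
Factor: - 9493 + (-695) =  - 2^2*3^2*283^1  =  -  10188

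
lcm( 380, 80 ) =1520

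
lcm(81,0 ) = 0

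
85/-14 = - 7 +13/14= - 6.07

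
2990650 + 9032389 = 12023039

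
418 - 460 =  - 42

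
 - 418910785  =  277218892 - 696129677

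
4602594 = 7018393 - 2415799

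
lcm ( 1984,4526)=144832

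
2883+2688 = 5571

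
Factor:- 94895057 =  -94895057^1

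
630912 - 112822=518090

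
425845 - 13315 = 412530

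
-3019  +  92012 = 88993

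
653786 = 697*938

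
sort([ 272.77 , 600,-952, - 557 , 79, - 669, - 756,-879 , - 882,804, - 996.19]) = [ - 996.19 ,-952, - 882, - 879,-756, - 669,- 557,79,  272.77, 600,804]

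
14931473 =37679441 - 22747968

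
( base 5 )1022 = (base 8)211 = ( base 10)137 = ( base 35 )3W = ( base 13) a7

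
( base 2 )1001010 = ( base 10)74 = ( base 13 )59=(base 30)2E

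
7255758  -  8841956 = -1586198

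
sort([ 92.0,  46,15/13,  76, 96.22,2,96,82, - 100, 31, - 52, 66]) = [ - 100, - 52, 15/13, 2,31, 46, 66, 76, 82, 92.0, 96, 96.22]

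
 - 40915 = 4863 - 45778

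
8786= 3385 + 5401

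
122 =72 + 50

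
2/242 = 1/121=0.01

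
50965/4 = 50965/4 = 12741.25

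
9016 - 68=8948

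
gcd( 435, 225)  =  15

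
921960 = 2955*312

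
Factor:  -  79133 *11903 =-941920099  =  -11903^1*79133^1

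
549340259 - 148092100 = 401248159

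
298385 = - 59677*( - 5 )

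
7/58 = 7/58 = 0.12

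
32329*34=1099186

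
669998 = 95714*7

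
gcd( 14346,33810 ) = 6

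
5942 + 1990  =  7932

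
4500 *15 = 67500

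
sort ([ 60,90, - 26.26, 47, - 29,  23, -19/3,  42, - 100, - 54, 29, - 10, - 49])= [ - 100, - 54, - 49,- 29,  -  26.26, - 10,  -  19/3, 23,29  ,  42, 47, 60, 90] 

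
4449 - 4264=185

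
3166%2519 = 647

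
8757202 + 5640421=14397623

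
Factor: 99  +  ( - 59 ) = 40= 2^3*5^1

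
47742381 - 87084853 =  - 39342472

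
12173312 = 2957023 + 9216289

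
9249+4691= 13940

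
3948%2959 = 989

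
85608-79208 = 6400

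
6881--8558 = 15439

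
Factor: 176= 2^4*11^1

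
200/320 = 5/8=   0.62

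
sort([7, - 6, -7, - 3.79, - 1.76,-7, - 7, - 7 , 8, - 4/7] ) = [ - 7, - 7, - 7, - 7,-6, - 3.79, - 1.76, - 4/7,7, 8] 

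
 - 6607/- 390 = 16 + 367/390 = 16.94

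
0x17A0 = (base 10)6048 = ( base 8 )13640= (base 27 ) 880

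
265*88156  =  23361340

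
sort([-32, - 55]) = [ - 55, - 32 ]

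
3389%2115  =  1274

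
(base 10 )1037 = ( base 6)4445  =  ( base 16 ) 40D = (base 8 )2015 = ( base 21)278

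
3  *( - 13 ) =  - 39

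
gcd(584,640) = 8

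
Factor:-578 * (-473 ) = 2^1*11^1 * 17^2*43^1 =273394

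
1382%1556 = 1382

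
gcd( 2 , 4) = 2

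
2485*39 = 96915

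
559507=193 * 2899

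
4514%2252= 10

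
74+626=700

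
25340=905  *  28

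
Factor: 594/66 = 9 = 3^2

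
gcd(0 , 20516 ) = 20516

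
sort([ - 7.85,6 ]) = [ - 7.85, 6 ] 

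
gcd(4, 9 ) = 1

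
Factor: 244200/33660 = 2^1*3^( - 1)* 5^1*17^(-1)*37^1=370/51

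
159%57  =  45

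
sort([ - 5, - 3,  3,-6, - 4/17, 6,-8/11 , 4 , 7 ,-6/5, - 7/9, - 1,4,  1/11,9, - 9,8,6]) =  [ -9, - 6, - 5, - 3 , - 6/5,-1,- 7/9, - 8/11,  -  4/17, 1/11,3 , 4,4, 6,6 , 7,8, 9]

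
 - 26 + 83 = 57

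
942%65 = 32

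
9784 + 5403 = 15187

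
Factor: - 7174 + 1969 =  -5205= -3^1*5^1*347^1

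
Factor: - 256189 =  -256189^1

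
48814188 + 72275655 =121089843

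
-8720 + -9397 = -18117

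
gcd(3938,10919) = 179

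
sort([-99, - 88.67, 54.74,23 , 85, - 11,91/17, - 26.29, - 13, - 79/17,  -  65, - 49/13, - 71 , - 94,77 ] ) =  [  -  99, - 94, - 88.67, - 71 , - 65, - 26.29, - 13, - 11, - 79/17, -49/13, 91/17,23,54.74, 77,85 ] 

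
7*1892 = 13244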